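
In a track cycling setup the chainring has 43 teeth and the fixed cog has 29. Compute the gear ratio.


GR = front_teeth / rear_teeth
GR = 43 / 29
GR = 1.4828

1.4828


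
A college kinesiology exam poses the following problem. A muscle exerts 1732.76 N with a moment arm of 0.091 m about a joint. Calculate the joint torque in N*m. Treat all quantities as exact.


tau = F * d
tau = 1732.76 * 0.091
tau = 157.6812 N*m

157.6812 N*m


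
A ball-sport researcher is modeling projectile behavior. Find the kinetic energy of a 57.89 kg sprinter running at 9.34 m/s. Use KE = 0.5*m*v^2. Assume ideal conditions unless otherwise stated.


KE = 0.5 * m * v^2
KE = 0.5 * 57.89 * 9.34^2
KE = 0.5 * 57.89 * 87.2356 = 2525.0344 J

2525.0344 J


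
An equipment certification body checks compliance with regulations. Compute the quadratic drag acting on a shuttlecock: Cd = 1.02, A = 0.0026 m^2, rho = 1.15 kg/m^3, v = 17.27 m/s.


Fd = 0.5 * Cd * rho * A * v^2
Fd = 0.5 * 1.02 * 1.15 * 0.0026 * 17.27^2
v^2 = 298.2529
Fd = 0.5 * 1.02 * 1.15 * 0.0026 * 298.2529 = 0.4548 N

0.4548 N


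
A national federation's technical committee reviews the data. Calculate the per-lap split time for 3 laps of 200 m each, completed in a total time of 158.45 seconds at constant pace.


Split time = total_time / n_laps = 158.45 / 3
Split time = 52.8167 s per lap

52.8167 s


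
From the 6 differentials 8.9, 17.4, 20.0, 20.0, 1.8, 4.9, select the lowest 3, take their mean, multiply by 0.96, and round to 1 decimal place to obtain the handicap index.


All differentials: 8.9, 17.4, 20.0, 20.0, 1.8, 4.9
Sorted: 1.8, 4.9, 8.9, 17.4, 20.0, 20.0
Best 3: 1.8, 4.9, 8.9
Average of best = 15.6 / 3 = 5.2
Raw index = 5.2 * 0.96 = 4.992
Handicap index = round(4.992, 1) = 5.0

5.0


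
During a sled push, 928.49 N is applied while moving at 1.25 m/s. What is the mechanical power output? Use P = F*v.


P = F * v
P = 928.49 * 1.25
P = 1160.6125 W

1160.6125 W


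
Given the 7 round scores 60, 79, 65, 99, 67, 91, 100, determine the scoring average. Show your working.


Average = sum / n
Sum = 561
Average = 561 / 7 = 80.1429

80.1429


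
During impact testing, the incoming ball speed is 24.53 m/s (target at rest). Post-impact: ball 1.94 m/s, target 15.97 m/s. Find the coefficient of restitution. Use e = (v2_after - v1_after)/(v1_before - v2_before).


e = (v2_after - v1_after) / (v1_before - v2_before)
Numerator = 15.97 - 1.94 = 14.03
Denominator = 24.53 - 0 = 24.53
e = 14.03 / 24.53 = 0.572

0.572


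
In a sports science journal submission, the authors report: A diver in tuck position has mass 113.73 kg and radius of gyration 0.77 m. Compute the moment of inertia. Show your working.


I = m * k^2
I = 113.73 * 0.77^2
I = 113.73 * 0.5929 = 67.4305 kg*m^2

67.4305 kg*m^2


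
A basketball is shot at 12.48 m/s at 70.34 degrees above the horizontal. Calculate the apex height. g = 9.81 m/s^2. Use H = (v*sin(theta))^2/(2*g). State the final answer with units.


H = (v*sin(theta))^2 / (2*g)
vy = v*sin(theta) = 12.48 * sin(70.34 deg) = 11.7525 m/s
H = vy^2 / (2*g) = 138.1209 / (2*9.81)
H = 138.1209 / 19.62 = 7.0398 m

7.0398 m


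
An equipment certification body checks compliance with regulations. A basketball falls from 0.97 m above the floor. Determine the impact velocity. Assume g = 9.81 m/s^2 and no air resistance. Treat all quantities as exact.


v = sqrt(2 * g * h)
v = sqrt(2 * 9.81 * 0.97)
v = sqrt(19.0314) = 4.3625 m/s

4.3625 m/s


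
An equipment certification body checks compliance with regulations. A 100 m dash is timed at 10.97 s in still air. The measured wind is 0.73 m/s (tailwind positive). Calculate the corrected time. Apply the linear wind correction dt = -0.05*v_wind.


dt = -0.05 * v_wind = -0.05 * 0.73 = -0.0365 s
t_corrected = t_still + dt = 10.97 + (-0.0365)
t_corrected = 10.9335 s

10.9335 s


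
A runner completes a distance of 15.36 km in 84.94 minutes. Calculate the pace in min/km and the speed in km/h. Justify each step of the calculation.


Pace = time / distance = 84.94 min / 15.36 km = 5.5299 min/km
Speed = distance / time_in_hours = 15.36 / 1.4157 hr
Speed = 10.85 km/h

5.5299 min/km, 10.85 km/h


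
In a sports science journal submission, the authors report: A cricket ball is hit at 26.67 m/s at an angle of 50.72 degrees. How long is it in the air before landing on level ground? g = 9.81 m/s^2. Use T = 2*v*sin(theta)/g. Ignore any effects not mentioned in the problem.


T = 2*v*sin(theta)/g
sin(theta) = sin(50.72 deg) = 0.7741
T = 2*26.67*0.7741 / 9.81
T = 41.2884 / 9.81 = 4.2088 s

4.2088 s


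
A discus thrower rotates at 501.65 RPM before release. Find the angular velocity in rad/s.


omega = RPM * 2 * pi / 60
omega = 501.65 * 2 * 3.14159 / 60
omega = 3151.9599 / 60 = 52.5327 rad/s

52.5327 rad/s


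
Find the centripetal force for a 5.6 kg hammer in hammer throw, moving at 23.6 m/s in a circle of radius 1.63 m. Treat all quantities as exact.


Fc = m * v^2 / r
v^2 = 23.6^2 = 556.96
Fc = 5.6 * 556.96 / 1.63
Fc = 3118.976 / 1.63 = 1913.4822 N

1913.4822 N


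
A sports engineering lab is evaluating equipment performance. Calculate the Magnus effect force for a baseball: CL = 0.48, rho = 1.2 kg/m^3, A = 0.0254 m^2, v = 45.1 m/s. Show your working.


FM = 0.5 * CL * rho * A * v^2
FM = 0.5 * 0.48 * 1.2 * 0.0254 * 45.1^2
v^2 = 2034.01
FM = 0.5 * 0.48 * 1.2 * 0.0254 * 2034.01 = 14.8792 N

14.8792 N


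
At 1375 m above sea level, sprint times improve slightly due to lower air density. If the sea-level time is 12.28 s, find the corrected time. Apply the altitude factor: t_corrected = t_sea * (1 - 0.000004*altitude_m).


Correction factor = 1 - 0.000004 * 1375 = 0.9945
t_corrected = t_sea * factor = 12.28 * 0.9945
t_corrected = 12.2125 s

12.2125 s


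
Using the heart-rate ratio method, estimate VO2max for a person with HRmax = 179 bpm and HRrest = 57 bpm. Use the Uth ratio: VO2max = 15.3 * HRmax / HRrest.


VO2max = 15.3 * HRmax / HRrest
VO2max = 15.3 * 179 / 57
VO2max = 2738.7 / 57 = 48.0474 mL/kg/min

48.0474 mL/kg/min


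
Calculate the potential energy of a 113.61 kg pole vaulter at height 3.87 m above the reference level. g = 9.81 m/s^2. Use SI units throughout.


PE = m * g * h
PE = 113.61 * 9.81 * 3.87
PE = 1114.5141 * 3.87 = 4313.1696 J

4313.1696 J


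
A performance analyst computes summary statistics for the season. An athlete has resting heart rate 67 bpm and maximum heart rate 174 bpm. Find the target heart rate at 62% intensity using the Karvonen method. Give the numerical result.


Target = HRrest + pct*(HRmax - HRrest)
Heart rate reserve = HRmax - HRrest = 174 - 67 = 107 bpm
Fraction = 62% = 0.62
Target = 67 + 0.62 * 107
Target = 67 + 66.34 = 133.34 bpm

133.34 bpm


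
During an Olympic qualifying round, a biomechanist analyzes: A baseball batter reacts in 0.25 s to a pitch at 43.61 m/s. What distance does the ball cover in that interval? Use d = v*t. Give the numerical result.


d = v * t
d = 43.61 * 0.25
d = 10.9025 m

10.9025 m


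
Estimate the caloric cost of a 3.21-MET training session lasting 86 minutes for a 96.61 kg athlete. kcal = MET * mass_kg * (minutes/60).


kcal = MET * mass * time_hr
Convert time: 86 min = 1.4333 hr
kcal = 3.21 * 96.61 * 1.4333
kcal = 444.5026 kcal

444.5026 kcal


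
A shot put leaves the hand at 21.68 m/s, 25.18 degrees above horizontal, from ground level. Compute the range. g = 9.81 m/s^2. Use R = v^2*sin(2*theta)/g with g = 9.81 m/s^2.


R = v^2 * sin(2*theta) / g
Convert angle to radians: theta = 25.18 deg = 0.4395 rad
sin(2*theta) = sin(0.8789) = 0.7701
R = 21.68^2 * 0.7701 / 9.81
R = 470.0224 * 0.7701 / 9.81 = 36.8959 m

36.8959 m


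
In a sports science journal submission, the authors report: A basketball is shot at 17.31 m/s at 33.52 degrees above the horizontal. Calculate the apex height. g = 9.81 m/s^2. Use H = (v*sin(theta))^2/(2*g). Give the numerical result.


H = (v*sin(theta))^2 / (2*g)
vy = v*sin(theta) = 17.31 * sin(33.52 deg) = 9.5591 m/s
H = vy^2 / (2*g) = 91.3758 / (2*9.81)
H = 91.3758 / 19.62 = 4.6573 m

4.6573 m


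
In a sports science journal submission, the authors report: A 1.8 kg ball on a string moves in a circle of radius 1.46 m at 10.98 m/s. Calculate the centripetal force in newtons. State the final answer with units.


Fc = m * v^2 / r
v^2 = 10.98^2 = 120.5604
Fc = 1.8 * 120.5604 / 1.46
Fc = 217.0087 / 1.46 = 148.6361 N

148.6361 N


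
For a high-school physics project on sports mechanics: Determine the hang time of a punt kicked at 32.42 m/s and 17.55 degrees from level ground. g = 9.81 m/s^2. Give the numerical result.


T = 2*v*sin(theta)/g
sin(theta) = sin(17.55 deg) = 0.3015
T = 2*32.42*0.3015 / 9.81
T = 19.5517 / 9.81 = 1.993 s

1.993 s


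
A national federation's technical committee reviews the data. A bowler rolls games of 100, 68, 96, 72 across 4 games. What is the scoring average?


Average = sum / n
Sum = 336
Average = 336 / 4 = 84

84


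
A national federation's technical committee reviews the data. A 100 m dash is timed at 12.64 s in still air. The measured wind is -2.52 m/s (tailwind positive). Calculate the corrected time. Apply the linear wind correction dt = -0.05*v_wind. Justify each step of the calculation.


dt = -0.05 * v_wind = -0.05 * -2.52 = 0.126 s
t_corrected = t_still + dt = 12.64 + (0.126)
t_corrected = 12.766 s

12.766 s


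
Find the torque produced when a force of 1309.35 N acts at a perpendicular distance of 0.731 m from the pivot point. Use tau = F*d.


tau = F * d
tau = 1309.35 * 0.731
tau = 957.1348 N*m

957.1348 N*m


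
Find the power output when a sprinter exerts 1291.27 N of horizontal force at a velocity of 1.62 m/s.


P = F * v
P = 1291.27 * 1.62
P = 2091.8574 W

2091.8574 W


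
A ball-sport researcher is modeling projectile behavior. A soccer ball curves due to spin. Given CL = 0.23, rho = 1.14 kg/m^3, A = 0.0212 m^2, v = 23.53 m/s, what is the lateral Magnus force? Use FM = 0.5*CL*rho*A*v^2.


FM = 0.5 * CL * rho * A * v^2
FM = 0.5 * 0.23 * 1.14 * 0.0212 * 23.53^2
v^2 = 553.6609
FM = 0.5 * 0.23 * 1.14 * 0.0212 * 553.6609 = 1.5388 N

1.5388 N


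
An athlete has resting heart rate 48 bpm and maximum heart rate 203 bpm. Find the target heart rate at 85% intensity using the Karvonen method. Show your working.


Target = HRrest + pct*(HRmax - HRrest)
Heart rate reserve = HRmax - HRrest = 203 - 48 = 155 bpm
Fraction = 85% = 0.85
Target = 48 + 0.85 * 155
Target = 48 + 131.75 = 179.75 bpm

179.75 bpm


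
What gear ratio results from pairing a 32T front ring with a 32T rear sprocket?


GR = front_teeth / rear_teeth
GR = 32 / 32
GR = 1

1


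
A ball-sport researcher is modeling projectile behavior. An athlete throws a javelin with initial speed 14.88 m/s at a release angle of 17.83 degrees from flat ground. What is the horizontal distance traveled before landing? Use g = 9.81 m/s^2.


R = v^2 * sin(2*theta) / g
Convert angle to radians: theta = 17.83 deg = 0.3112 rad
sin(2*theta) = sin(0.6224) = 0.583
R = 14.88^2 * 0.583 / 9.81
R = 221.4144 * 0.583 / 9.81 = 13.1579 m

13.1579 m


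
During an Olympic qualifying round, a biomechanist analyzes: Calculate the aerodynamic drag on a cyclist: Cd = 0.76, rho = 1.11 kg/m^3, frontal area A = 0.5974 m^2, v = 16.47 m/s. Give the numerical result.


Fd = 0.5 * Cd * rho * A * v^2
Fd = 0.5 * 0.76 * 1.11 * 0.5974 * 16.47^2
v^2 = 271.2609
Fd = 0.5 * 0.76 * 1.11 * 0.5974 * 271.2609 = 68.3532 N

68.3532 N


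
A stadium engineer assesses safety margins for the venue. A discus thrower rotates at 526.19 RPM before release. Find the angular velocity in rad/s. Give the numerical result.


omega = RPM * 2 * pi / 60
omega = 526.19 * 2 * 3.14159 / 60
omega = 3306.1493 / 60 = 55.1025 rad/s

55.1025 rad/s


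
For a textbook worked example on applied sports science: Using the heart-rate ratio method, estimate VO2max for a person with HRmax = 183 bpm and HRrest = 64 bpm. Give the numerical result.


VO2max = 15.3 * HRmax / HRrest
VO2max = 15.3 * 183 / 64
VO2max = 2799.9 / 64 = 43.7484 mL/kg/min

43.7484 mL/kg/min


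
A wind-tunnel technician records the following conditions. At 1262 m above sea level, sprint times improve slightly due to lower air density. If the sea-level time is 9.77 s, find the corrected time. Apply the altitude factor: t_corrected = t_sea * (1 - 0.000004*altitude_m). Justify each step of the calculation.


Correction factor = 1 - 0.000004 * 1262 = 0.994952
t_corrected = t_sea * factor = 9.77 * 0.994952
t_corrected = 9.7207 s

9.7207 s


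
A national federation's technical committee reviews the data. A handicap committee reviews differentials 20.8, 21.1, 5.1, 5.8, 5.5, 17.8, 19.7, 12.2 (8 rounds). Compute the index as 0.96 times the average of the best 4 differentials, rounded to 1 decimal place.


All differentials: 20.8, 21.1, 5.1, 5.8, 5.5, 17.8, 19.7, 12.2
Sorted: 5.1, 5.5, 5.8, 12.2, 17.8, 19.7, 20.8, 21.1
Best 4: 5.1, 5.5, 5.8, 12.2
Average of best = 28.6 / 4 = 7.15
Raw index = 7.15 * 0.96 = 6.864
Handicap index = round(6.864, 1) = 6.9

6.9


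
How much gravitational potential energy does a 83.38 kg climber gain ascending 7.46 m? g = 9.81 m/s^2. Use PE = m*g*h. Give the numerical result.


PE = m * g * h
PE = 83.38 * 9.81 * 7.46
PE = 817.9578 * 7.46 = 6101.9652 J

6101.9652 J


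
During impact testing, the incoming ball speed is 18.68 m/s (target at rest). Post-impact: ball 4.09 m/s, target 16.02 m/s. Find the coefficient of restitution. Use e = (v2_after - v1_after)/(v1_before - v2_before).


e = (v2_after - v1_after) / (v1_before - v2_before)
Numerator = 16.02 - 4.09 = 11.93
Denominator = 18.68 - 0 = 18.68
e = 11.93 / 18.68 = 0.6387

0.6387


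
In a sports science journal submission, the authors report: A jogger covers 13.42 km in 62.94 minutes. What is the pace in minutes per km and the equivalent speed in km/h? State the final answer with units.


Pace = time / distance = 62.94 min / 13.42 km = 4.69 min/km
Speed = distance / time_in_hours = 13.42 / 1.049 hr
Speed = 12.7931 km/h

4.69 min/km, 12.7931 km/h


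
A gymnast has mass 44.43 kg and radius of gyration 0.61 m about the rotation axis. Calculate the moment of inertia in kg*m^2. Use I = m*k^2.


I = m * k^2
I = 44.43 * 0.61^2
I = 44.43 * 0.3721 = 16.5324 kg*m^2

16.5324 kg*m^2


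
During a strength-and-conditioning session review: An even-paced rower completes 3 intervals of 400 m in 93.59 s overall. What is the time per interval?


Split time = total_time / n_laps = 93.59 / 3
Split time = 31.1967 s per lap

31.1967 s


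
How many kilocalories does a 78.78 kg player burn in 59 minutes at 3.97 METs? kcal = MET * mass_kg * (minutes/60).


kcal = MET * mass * time_hr
Convert time: 59 min = 0.9833 hr
kcal = 3.97 * 78.78 * 0.9833
kcal = 307.544 kcal

307.544 kcal


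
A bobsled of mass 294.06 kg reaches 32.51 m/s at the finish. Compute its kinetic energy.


KE = 0.5 * m * v^2
KE = 0.5 * 294.06 * 32.51^2
KE = 0.5 * 294.06 * 1056.9001 = 155396.0217 J

155396.0217 J


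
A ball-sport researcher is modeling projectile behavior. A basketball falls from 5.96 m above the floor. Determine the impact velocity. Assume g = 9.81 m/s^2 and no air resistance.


v = sqrt(2 * g * h)
v = sqrt(2 * 9.81 * 5.96)
v = sqrt(116.9352) = 10.8137 m/s

10.8137 m/s


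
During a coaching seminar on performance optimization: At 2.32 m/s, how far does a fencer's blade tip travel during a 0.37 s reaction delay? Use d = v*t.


d = v * t
d = 2.32 * 0.37
d = 0.8584 m

0.8584 m


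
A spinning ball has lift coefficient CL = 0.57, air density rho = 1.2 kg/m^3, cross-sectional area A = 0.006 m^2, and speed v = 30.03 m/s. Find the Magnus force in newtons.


FM = 0.5 * CL * rho * A * v^2
FM = 0.5 * 0.57 * 1.2 * 0.006 * 30.03^2
v^2 = 901.8009
FM = 0.5 * 0.57 * 1.2 * 0.006 * 901.8009 = 1.8505 N

1.8505 N


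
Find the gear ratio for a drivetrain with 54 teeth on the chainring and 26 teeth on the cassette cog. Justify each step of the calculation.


GR = front_teeth / rear_teeth
GR = 54 / 26
GR = 2.0769

2.0769


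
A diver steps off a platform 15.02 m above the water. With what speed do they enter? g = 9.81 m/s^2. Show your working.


v = sqrt(2 * g * h)
v = sqrt(2 * 9.81 * 15.02)
v = sqrt(294.6924) = 17.1666 m/s

17.1666 m/s


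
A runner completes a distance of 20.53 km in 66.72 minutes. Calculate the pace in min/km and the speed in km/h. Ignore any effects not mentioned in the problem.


Pace = time / distance = 66.72 min / 20.53 km = 3.2499 min/km
Speed = distance / time_in_hours = 20.53 / 1.112 hr
Speed = 18.4622 km/h

3.2499 min/km, 18.4622 km/h


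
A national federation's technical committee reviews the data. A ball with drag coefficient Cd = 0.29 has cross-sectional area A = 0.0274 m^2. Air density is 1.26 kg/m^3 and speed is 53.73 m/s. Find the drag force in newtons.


Fd = 0.5 * Cd * rho * A * v^2
Fd = 0.5 * 0.29 * 1.26 * 0.0274 * 53.73^2
v^2 = 2886.9129
Fd = 0.5 * 0.29 * 1.26 * 0.0274 * 2886.9129 = 14.4518 N

14.4518 N


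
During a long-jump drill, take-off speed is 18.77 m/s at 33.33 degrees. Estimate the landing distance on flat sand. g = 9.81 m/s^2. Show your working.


R = v^2 * sin(2*theta) / g
Convert angle to radians: theta = 33.33 deg = 0.5817 rad
sin(2*theta) = sin(1.1634) = 0.9182
R = 18.77^2 * 0.9182 / 9.81
R = 352.3129 * 0.9182 / 9.81 = 32.9748 m

32.9748 m


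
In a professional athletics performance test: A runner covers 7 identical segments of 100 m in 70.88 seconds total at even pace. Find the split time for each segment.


Split time = total_time / n_laps = 70.88 / 7
Split time = 10.1257 s per lap

10.1257 s


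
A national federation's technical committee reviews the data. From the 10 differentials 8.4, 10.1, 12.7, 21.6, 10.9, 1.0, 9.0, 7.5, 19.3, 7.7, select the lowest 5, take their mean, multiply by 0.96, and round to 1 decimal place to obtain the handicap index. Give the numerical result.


All differentials: 8.4, 10.1, 12.7, 21.6, 10.9, 1.0, 9.0, 7.5, 19.3, 7.7
Sorted: 1.0, 7.5, 7.7, 8.4, 9.0, 10.1, 10.9, 12.7, 19.3, 21.6
Best 5: 1.0, 7.5, 7.7, 8.4, 9.0
Average of best = 33.6 / 5 = 6.72
Raw index = 6.72 * 0.96 = 6.4512
Handicap index = round(6.4512, 1) = 6.5

6.5


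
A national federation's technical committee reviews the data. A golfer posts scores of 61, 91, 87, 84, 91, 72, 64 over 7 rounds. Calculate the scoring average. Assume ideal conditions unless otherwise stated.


Average = sum / n
Sum = 550
Average = 550 / 7 = 78.5714

78.5714


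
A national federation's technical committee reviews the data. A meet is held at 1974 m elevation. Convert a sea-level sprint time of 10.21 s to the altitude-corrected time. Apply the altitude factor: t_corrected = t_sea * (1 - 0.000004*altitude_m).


Correction factor = 1 - 0.000004 * 1974 = 0.992104
t_corrected = t_sea * factor = 10.21 * 0.992104
t_corrected = 10.1294 s

10.1294 s


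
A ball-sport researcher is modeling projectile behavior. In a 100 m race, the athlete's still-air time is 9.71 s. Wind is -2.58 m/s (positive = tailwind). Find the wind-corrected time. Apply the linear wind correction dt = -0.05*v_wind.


dt = -0.05 * v_wind = -0.05 * -2.58 = 0.129 s
t_corrected = t_still + dt = 9.71 + (0.129)
t_corrected = 9.839 s

9.839 s


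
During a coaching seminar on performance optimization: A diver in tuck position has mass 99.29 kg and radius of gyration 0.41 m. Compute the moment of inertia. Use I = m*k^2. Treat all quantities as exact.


I = m * k^2
I = 99.29 * 0.41^2
I = 99.29 * 0.1681 = 16.6906 kg*m^2

16.6906 kg*m^2


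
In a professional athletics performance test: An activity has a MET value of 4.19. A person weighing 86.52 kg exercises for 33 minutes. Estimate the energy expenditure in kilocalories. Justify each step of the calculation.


kcal = MET * mass * time_hr
Convert time: 33 min = 0.55 hr
kcal = 4.19 * 86.52 * 0.55
kcal = 199.3853 kcal

199.3853 kcal


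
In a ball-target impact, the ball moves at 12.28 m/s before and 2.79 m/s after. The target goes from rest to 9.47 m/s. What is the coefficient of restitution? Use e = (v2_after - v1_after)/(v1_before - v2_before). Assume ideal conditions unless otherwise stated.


e = (v2_after - v1_after) / (v1_before - v2_before)
Numerator = 9.47 - 2.79 = 6.68
Denominator = 12.28 - 0 = 12.28
e = 6.68 / 12.28 = 0.544

0.544


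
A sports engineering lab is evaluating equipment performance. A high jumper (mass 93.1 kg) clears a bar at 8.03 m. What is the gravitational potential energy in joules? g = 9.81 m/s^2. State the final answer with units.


PE = m * g * h
PE = 93.1 * 9.81 * 8.03
PE = 913.311 * 8.03 = 7333.8873 J

7333.8873 J


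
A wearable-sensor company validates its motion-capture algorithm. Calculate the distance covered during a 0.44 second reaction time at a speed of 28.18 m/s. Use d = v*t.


d = v * t
d = 28.18 * 0.44
d = 12.3992 m

12.3992 m


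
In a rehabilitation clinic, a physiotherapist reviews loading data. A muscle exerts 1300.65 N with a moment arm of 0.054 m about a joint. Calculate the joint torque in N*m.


tau = F * d
tau = 1300.65 * 0.054
tau = 70.2351 N*m

70.2351 N*m


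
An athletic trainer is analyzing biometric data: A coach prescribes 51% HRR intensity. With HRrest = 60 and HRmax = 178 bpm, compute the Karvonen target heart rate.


Target = HRrest + pct*(HRmax - HRrest)
Heart rate reserve = HRmax - HRrest = 178 - 60 = 118 bpm
Fraction = 51% = 0.51
Target = 60 + 0.51 * 118
Target = 60 + 60.18 = 120.18 bpm

120.18 bpm


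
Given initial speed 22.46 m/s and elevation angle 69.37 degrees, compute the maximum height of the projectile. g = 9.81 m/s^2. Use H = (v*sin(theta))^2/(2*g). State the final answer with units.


H = (v*sin(theta))^2 / (2*g)
vy = v*sin(theta) = 22.46 * sin(69.37 deg) = 21.0198 m/s
H = vy^2 / (2*g) = 441.8302 / (2*9.81)
H = 441.8302 / 19.62 = 22.5194 m

22.5194 m


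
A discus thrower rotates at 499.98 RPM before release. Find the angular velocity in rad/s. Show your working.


omega = RPM * 2 * pi / 60
omega = 499.98 * 2 * 3.14159 / 60
omega = 3141.467 / 60 = 52.3578 rad/s

52.3578 rad/s


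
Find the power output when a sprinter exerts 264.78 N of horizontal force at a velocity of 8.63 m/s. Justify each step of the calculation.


P = F * v
P = 264.78 * 8.63
P = 2285.0514 W

2285.0514 W


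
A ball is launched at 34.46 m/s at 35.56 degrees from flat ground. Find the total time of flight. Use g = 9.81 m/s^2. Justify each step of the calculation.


T = 2*v*sin(theta)/g
sin(theta) = sin(35.56 deg) = 0.5816
T = 2*34.46*0.5816 / 9.81
T = 40.0808 / 9.81 = 4.0857 s

4.0857 s


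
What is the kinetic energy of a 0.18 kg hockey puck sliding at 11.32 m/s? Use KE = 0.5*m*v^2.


KE = 0.5 * m * v^2
KE = 0.5 * 0.18 * 11.32^2
KE = 0.5 * 0.18 * 128.1424 = 11.5328 J

11.5328 J


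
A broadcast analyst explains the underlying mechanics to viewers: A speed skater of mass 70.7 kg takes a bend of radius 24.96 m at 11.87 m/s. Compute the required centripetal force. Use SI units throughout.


Fc = m * v^2 / r
v^2 = 11.87^2 = 140.8969
Fc = 70.7 * 140.8969 / 24.96
Fc = 9961.4108 / 24.96 = 399.095 N

399.095 N


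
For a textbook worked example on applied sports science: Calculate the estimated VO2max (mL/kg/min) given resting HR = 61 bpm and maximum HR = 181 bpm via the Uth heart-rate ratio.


VO2max = 15.3 * HRmax / HRrest
VO2max = 15.3 * 181 / 61
VO2max = 2769.3 / 61 = 45.3984 mL/kg/min

45.3984 mL/kg/min


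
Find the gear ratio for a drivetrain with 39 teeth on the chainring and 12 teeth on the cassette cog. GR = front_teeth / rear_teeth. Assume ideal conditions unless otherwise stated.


GR = front_teeth / rear_teeth
GR = 39 / 12
GR = 3.25

3.25


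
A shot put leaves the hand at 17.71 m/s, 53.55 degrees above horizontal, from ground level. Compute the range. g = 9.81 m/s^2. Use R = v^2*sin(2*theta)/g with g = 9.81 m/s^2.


R = v^2 * sin(2*theta) / g
Convert angle to radians: theta = 53.55 deg = 0.9346 rad
sin(2*theta) = sin(1.8692) = 0.9558
R = 17.71^2 * 0.9558 / 9.81
R = 313.6441 * 0.9558 / 9.81 = 30.5585 m

30.5585 m


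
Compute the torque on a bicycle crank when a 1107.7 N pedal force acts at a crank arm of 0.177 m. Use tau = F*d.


tau = F * d
tau = 1107.7 * 0.177
tau = 196.0629 N*m

196.0629 N*m


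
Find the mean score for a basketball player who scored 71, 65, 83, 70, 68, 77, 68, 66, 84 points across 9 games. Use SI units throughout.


Average = sum / n
Sum = 652
Average = 652 / 9 = 72.4444

72.4444


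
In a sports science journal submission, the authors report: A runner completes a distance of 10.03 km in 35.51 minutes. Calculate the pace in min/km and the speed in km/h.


Pace = time / distance = 35.51 min / 10.03 km = 3.5404 min/km
Speed = distance / time_in_hours = 10.03 / 0.5918 hr
Speed = 16.9473 km/h

3.5404 min/km, 16.9473 km/h


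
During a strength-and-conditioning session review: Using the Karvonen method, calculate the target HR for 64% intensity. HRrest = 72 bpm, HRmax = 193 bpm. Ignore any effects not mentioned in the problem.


Target = HRrest + pct*(HRmax - HRrest)
Heart rate reserve = HRmax - HRrest = 193 - 72 = 121 bpm
Fraction = 64% = 0.64
Target = 72 + 0.64 * 121
Target = 72 + 77.44 = 149.44 bpm

149.44 bpm


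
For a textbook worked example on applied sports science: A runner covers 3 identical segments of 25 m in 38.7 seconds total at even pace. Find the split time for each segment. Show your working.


Split time = total_time / n_laps = 38.7 / 3
Split time = 12.9 s per lap

12.9 s


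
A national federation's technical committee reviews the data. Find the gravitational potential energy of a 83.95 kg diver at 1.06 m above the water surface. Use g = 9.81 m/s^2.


PE = m * g * h
PE = 83.95 * 9.81 * 1.06
PE = 823.5495 * 1.06 = 872.9625 J

872.9625 J


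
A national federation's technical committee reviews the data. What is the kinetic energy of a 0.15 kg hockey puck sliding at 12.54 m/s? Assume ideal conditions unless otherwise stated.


KE = 0.5 * m * v^2
KE = 0.5 * 0.15 * 12.54^2
KE = 0.5 * 0.15 * 157.2516 = 11.7939 J

11.7939 J


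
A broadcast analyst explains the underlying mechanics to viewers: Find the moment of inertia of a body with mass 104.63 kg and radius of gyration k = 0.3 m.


I = m * k^2
I = 104.63 * 0.3^2
I = 104.63 * 0.09 = 9.4167 kg*m^2

9.4167 kg*m^2


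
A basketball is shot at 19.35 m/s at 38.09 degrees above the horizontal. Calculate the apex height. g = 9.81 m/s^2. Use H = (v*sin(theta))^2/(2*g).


H = (v*sin(theta))^2 / (2*g)
vy = v*sin(theta) = 19.35 * sin(38.09 deg) = 11.937 m/s
H = vy^2 / (2*g) = 142.4916 / (2*9.81)
H = 142.4916 / 19.62 = 7.2626 m

7.2626 m


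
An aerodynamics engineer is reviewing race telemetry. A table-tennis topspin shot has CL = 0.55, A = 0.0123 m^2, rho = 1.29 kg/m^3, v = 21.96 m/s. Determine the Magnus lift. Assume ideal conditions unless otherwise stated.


FM = 0.5 * CL * rho * A * v^2
FM = 0.5 * 0.55 * 1.29 * 0.0123 * 21.96^2
v^2 = 482.2416
FM = 0.5 * 0.55 * 1.29 * 0.0123 * 482.2416 = 2.1042 N

2.1042 N


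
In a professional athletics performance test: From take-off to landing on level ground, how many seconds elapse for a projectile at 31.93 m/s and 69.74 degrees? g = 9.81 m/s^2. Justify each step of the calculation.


T = 2*v*sin(theta)/g
sin(theta) = sin(69.74 deg) = 0.9381
T = 2*31.93*0.9381 / 9.81
T = 59.909 / 9.81 = 6.1069 s

6.1069 s


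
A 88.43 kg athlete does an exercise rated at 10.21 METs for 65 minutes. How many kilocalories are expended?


kcal = MET * mass * time_hr
Convert time: 65 min = 1.0833 hr
kcal = 10.21 * 88.43 * 1.0833
kcal = 978.1095 kcal

978.1095 kcal


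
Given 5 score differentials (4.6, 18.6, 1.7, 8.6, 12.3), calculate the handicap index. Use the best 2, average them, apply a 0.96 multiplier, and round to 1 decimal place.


All differentials: 4.6, 18.6, 1.7, 8.6, 12.3
Sorted: 1.7, 4.6, 8.6, 12.3, 18.6
Best 2: 1.7, 4.6
Average of best = 6.3 / 2 = 3.15
Raw index = 3.15 * 0.96 = 3.024
Handicap index = round(3.024, 1) = 3.0

3.0


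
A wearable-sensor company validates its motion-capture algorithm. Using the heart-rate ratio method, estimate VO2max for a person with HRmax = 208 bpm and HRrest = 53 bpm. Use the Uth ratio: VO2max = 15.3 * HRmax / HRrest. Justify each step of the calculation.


VO2max = 15.3 * HRmax / HRrest
VO2max = 15.3 * 208 / 53
VO2max = 3182.4 / 53 = 60.0453 mL/kg/min

60.0453 mL/kg/min


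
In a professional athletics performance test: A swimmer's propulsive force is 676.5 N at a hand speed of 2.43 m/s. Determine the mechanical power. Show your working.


P = F * v
P = 676.5 * 2.43
P = 1643.895 W

1643.895 W


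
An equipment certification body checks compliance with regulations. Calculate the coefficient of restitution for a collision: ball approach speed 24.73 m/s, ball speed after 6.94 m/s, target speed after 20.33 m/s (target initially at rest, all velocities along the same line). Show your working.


e = (v2_after - v1_after) / (v1_before - v2_before)
Numerator = 20.33 - 6.94 = 13.39
Denominator = 24.73 - 0 = 24.73
e = 13.39 / 24.73 = 0.5414

0.5414


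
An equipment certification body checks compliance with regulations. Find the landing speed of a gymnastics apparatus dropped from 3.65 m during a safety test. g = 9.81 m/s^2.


v = sqrt(2 * g * h)
v = sqrt(2 * 9.81 * 3.65)
v = sqrt(71.613) = 8.4624 m/s

8.4624 m/s


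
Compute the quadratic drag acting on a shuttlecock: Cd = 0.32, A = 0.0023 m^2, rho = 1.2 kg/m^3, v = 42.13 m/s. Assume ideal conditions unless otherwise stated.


Fd = 0.5 * Cd * rho * A * v^2
Fd = 0.5 * 0.32 * 1.2 * 0.0023 * 42.13^2
v^2 = 1774.9369
Fd = 0.5 * 0.32 * 1.2 * 0.0023 * 1774.9369 = 0.7838 N

0.7838 N


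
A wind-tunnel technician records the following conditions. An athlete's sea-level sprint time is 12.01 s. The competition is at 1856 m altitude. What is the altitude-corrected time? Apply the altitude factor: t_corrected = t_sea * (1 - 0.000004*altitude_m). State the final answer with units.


Correction factor = 1 - 0.000004 * 1856 = 0.992576
t_corrected = t_sea * factor = 12.01 * 0.992576
t_corrected = 11.9208 s

11.9208 s


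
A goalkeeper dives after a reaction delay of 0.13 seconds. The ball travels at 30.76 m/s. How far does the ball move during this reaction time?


d = v * t
d = 30.76 * 0.13
d = 3.9988 m

3.9988 m


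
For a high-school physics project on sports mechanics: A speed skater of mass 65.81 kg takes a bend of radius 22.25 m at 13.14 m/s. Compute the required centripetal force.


Fc = m * v^2 / r
v^2 = 13.14^2 = 172.6596
Fc = 65.81 * 172.6596 / 22.25
Fc = 11362.7283 / 22.25 = 510.6844 N

510.6844 N


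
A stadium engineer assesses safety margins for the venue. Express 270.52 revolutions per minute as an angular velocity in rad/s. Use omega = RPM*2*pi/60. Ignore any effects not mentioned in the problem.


omega = RPM * 2 * pi / 60
omega = 270.52 * 2 * 3.14159 / 60
omega = 1699.7273 / 60 = 28.3288 rad/s

28.3288 rad/s


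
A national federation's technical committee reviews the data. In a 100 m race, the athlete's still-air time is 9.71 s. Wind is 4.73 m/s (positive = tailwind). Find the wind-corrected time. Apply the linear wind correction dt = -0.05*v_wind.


dt = -0.05 * v_wind = -0.05 * 4.73 = -0.2365 s
t_corrected = t_still + dt = 9.71 + (-0.2365)
t_corrected = 9.4735 s

9.4735 s


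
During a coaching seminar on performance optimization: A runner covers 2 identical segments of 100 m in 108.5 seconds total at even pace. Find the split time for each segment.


Split time = total_time / n_laps = 108.5 / 2
Split time = 54.25 s per lap

54.25 s


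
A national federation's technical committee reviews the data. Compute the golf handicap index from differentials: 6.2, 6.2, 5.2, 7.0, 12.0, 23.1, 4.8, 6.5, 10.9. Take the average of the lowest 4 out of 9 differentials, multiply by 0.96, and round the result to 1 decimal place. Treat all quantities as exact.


All differentials: 6.2, 6.2, 5.2, 7.0, 12.0, 23.1, 4.8, 6.5, 10.9
Sorted: 4.8, 5.2, 6.2, 6.2, 6.5, 7.0, 10.9, 12.0, 23.1
Best 4: 4.8, 5.2, 6.2, 6.2
Average of best = 22.4 / 4 = 5.6
Raw index = 5.6 * 0.96 = 5.376
Handicap index = round(5.376, 1) = 5.4

5.4


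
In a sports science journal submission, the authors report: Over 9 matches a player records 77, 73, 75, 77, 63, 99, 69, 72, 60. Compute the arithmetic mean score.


Average = sum / n
Sum = 665
Average = 665 / 9 = 73.8889

73.8889


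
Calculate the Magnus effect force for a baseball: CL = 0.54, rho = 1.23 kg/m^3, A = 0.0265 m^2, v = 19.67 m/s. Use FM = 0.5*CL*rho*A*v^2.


FM = 0.5 * CL * rho * A * v^2
FM = 0.5 * 0.54 * 1.23 * 0.0265 * 19.67^2
v^2 = 386.9089
FM = 0.5 * 0.54 * 1.23 * 0.0265 * 386.9089 = 3.405 N

3.405 N


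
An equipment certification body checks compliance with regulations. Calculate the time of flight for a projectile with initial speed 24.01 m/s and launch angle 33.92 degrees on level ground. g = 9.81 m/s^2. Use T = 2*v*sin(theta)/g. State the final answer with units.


T = 2*v*sin(theta)/g
sin(theta) = sin(33.92 deg) = 0.558
T = 2*24.01*0.558 / 9.81
T = 26.7968 / 9.81 = 2.7316 s

2.7316 s


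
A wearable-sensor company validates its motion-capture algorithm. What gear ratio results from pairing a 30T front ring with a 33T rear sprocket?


GR = front_teeth / rear_teeth
GR = 30 / 33
GR = 0.9091

0.9091


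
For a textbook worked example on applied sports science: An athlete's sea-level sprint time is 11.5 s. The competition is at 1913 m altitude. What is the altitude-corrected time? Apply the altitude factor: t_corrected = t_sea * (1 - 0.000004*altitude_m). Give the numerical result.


Correction factor = 1 - 0.000004 * 1913 = 0.992348
t_corrected = t_sea * factor = 11.5 * 0.992348
t_corrected = 11.412 s

11.412 s


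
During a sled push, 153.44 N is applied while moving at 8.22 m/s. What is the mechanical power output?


P = F * v
P = 153.44 * 8.22
P = 1261.2768 W

1261.2768 W


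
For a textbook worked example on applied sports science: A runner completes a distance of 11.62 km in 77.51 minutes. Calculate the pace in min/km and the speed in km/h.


Pace = time / distance = 77.51 min / 11.62 km = 6.6704 min/km
Speed = distance / time_in_hours = 11.62 / 1.2918 hr
Speed = 8.995 km/h

6.6704 min/km, 8.995 km/h


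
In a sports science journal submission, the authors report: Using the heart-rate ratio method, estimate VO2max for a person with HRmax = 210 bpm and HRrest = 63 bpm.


VO2max = 15.3 * HRmax / HRrest
VO2max = 15.3 * 210 / 63
VO2max = 3213 / 63 = 51 mL/kg/min

51 mL/kg/min


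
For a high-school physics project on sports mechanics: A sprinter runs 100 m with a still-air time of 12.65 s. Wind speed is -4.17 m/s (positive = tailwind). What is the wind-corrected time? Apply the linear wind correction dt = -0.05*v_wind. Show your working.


dt = -0.05 * v_wind = -0.05 * -4.17 = 0.2085 s
t_corrected = t_still + dt = 12.65 + (0.2085)
t_corrected = 12.8585 s

12.8585 s


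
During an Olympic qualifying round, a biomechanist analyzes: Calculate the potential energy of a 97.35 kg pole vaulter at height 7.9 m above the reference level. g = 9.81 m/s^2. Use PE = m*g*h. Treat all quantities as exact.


PE = m * g * h
PE = 97.35 * 9.81 * 7.9
PE = 955.0035 * 7.9 = 7544.5277 J

7544.5277 J


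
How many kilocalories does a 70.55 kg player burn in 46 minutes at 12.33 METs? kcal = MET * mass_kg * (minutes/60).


kcal = MET * mass * time_hr
Convert time: 46 min = 0.7667 hr
kcal = 12.33 * 70.55 * 0.7667
kcal = 666.9092 kcal

666.9092 kcal


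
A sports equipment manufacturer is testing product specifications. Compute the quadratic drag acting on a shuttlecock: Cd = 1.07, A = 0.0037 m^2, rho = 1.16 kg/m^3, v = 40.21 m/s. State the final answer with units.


Fd = 0.5 * Cd * rho * A * v^2
Fd = 0.5 * 1.07 * 1.16 * 0.0037 * 40.21^2
v^2 = 1616.8441
Fd = 0.5 * 1.07 * 1.16 * 0.0037 * 1616.8441 = 3.7126 N

3.7126 N


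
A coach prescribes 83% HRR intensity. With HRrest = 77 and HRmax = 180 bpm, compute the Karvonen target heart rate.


Target = HRrest + pct*(HRmax - HRrest)
Heart rate reserve = HRmax - HRrest = 180 - 77 = 103 bpm
Fraction = 83% = 0.83
Target = 77 + 0.83 * 103
Target = 77 + 85.49 = 162.49 bpm

162.49 bpm


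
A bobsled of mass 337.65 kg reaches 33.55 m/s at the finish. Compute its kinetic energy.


KE = 0.5 * m * v^2
KE = 0.5 * 337.65 * 33.55^2
KE = 0.5 * 337.65 * 1125.6025 = 190029.8421 J

190029.8421 J


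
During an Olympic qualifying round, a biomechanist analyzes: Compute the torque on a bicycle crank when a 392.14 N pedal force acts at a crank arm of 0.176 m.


tau = F * d
tau = 392.14 * 0.176
tau = 69.0166 N*m

69.0166 N*m


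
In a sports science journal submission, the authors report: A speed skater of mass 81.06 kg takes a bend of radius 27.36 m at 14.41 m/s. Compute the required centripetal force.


Fc = m * v^2 / r
v^2 = 14.41^2 = 207.6481
Fc = 81.06 * 207.6481 / 27.36
Fc = 16831.955 / 27.36 = 615.203 N

615.203 N


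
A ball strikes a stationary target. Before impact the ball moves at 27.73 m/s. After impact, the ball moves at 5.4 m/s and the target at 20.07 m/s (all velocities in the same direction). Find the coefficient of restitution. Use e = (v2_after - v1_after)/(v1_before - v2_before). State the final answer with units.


e = (v2_after - v1_after) / (v1_before - v2_before)
Numerator = 20.07 - 5.4 = 14.67
Denominator = 27.73 - 0 = 27.73
e = 14.67 / 27.73 = 0.529

0.529


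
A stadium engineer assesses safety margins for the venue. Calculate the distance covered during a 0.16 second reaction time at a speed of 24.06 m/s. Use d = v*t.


d = v * t
d = 24.06 * 0.16
d = 3.8496 m

3.8496 m


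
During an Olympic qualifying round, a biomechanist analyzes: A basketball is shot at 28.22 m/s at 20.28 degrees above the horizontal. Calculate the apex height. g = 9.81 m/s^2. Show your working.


H = (v*sin(theta))^2 / (2*g)
vy = v*sin(theta) = 28.22 * sin(20.28 deg) = 9.7813 m/s
H = vy^2 / (2*g) = 95.6735 / (2*9.81)
H = 95.6735 / 19.62 = 4.8763 m

4.8763 m


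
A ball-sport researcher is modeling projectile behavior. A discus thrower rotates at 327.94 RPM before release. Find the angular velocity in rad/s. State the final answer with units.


omega = RPM * 2 * pi / 60
omega = 327.94 * 2 * 3.14159 / 60
omega = 2060.5078 / 60 = 34.3418 rad/s

34.3418 rad/s


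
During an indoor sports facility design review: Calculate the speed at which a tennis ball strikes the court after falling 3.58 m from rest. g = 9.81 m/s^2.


v = sqrt(2 * g * h)
v = sqrt(2 * 9.81 * 3.58)
v = sqrt(70.2396) = 8.3809 m/s

8.3809 m/s


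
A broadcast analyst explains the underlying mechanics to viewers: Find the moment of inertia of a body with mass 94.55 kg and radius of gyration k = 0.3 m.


I = m * k^2
I = 94.55 * 0.3^2
I = 94.55 * 0.09 = 8.5095 kg*m^2

8.5095 kg*m^2


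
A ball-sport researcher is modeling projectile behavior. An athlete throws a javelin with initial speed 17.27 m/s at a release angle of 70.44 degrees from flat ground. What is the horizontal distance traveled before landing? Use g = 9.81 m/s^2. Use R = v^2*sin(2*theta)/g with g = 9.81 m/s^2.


R = v^2 * sin(2*theta) / g
Convert angle to radians: theta = 70.44 deg = 1.2294 rad
sin(2*theta) = sin(2.4588) = 0.6309
R = 17.27^2 * 0.6309 / 9.81
R = 298.2529 * 0.6309 / 9.81 = 19.1826 m

19.1826 m


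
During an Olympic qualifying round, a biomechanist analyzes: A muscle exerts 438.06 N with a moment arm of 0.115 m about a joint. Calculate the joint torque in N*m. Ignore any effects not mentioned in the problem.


tau = F * d
tau = 438.06 * 0.115
tau = 50.3769 N*m

50.3769 N*m


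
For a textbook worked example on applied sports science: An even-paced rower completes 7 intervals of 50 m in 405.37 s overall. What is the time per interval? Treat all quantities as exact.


Split time = total_time / n_laps = 405.37 / 7
Split time = 57.91 s per lap

57.91 s
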